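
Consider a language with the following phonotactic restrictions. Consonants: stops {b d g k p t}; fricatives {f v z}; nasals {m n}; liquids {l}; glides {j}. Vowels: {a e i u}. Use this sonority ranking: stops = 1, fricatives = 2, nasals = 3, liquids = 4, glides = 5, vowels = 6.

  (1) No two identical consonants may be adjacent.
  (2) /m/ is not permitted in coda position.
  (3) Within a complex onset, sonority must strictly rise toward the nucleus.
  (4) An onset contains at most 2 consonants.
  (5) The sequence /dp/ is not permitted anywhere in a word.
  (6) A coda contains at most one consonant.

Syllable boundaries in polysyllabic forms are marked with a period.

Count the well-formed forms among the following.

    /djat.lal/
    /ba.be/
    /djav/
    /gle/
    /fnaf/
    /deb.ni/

6

/djat.lal/ — σ1 onset /dj/ (1→5 rises), coda /t/ ok; σ2 onset /l/, coda /l/ ok → well-formed
/ba.be/ — σ1 onset /b/, coda /∅/ ok; σ2 onset /b/, coda /∅/ ok → well-formed
/djav/ — σ1 onset /dj/ (1→5 rises), coda /v/ ok → well-formed
/gle/ — σ1 onset /gl/ (1→4 rises), coda /∅/ ok → well-formed
/fnaf/ — σ1 onset /fn/ (2→3 rises), coda /f/ ok → well-formed
/deb.ni/ — σ1 onset /d/, coda /b/ ok; σ2 onset /n/, coda /∅/ ok → well-formed
Well-formed: /djat.lal/, /ba.be/, /djav/, /gle/, /fnaf/, /deb.ni/ → 6.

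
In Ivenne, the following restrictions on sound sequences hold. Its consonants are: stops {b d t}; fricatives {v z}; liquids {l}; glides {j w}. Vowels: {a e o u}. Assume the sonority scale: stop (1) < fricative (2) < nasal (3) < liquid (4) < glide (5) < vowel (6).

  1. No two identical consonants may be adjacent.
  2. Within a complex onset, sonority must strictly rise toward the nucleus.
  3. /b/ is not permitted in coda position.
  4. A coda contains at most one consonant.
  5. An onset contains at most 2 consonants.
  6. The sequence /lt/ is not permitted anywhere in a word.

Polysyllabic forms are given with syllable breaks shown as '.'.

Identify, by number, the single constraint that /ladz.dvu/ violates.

/ladz.dvu/: syllable 1 coda /dz/ has 2 consonants (> 1).
This is a violation of constraint 4: "A coda contains at most one consonant."
The remaining constraints (1, 2, 3, 5, 6) are satisfied.

4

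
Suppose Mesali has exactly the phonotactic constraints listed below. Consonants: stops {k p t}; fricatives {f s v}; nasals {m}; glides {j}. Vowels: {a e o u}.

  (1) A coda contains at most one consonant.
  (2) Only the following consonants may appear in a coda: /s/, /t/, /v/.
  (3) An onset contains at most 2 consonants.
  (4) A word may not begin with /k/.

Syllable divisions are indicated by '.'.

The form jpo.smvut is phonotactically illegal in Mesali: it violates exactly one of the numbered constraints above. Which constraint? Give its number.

jpo.smvut: syllable 2 onset /smv/ has 3 consonants (> 2).
This is a violation of constraint 3: "An onset contains at most 2 consonants."
The remaining constraints (1, 2, 4) are satisfied.

3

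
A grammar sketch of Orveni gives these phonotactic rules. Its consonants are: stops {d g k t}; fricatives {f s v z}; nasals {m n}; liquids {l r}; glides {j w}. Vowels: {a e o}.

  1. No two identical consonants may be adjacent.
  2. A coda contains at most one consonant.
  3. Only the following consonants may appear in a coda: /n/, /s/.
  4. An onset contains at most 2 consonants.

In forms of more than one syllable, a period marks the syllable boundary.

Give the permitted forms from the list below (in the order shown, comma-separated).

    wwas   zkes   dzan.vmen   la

zkes, dzan.vmen, la

wwas — violates constraint 1: adjacent identical consonants /ww/ → not permitted
zkes — σ1 onset /zk/ (2C), coda /s/ ok → permitted
dzan.vmen — σ1 onset /dz/ (2C), coda /n/ ok; σ2 onset /vm/ (2C), coda /n/ ok → permitted
la — σ1 onset /l/, coda /∅/ ok → permitted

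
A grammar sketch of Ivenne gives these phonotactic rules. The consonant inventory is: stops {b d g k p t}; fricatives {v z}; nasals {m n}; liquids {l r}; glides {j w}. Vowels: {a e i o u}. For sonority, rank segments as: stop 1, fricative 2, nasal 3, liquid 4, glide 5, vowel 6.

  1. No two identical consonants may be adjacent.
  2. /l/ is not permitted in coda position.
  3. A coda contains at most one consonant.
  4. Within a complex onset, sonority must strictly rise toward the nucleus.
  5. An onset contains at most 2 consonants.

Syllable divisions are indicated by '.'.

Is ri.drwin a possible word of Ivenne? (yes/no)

ri.drwin — violates constraint 5: syllable 2 onset /drw/ has 3 consonants (> 2) → phonotactically illegal

no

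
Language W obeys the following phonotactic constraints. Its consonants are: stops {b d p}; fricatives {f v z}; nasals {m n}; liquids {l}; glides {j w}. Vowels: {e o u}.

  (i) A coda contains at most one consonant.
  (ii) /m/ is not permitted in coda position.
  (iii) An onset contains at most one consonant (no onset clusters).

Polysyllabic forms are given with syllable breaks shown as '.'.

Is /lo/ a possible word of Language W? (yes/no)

/lo/ — σ1 onset /l/, coda /∅/ ok → permitted

yes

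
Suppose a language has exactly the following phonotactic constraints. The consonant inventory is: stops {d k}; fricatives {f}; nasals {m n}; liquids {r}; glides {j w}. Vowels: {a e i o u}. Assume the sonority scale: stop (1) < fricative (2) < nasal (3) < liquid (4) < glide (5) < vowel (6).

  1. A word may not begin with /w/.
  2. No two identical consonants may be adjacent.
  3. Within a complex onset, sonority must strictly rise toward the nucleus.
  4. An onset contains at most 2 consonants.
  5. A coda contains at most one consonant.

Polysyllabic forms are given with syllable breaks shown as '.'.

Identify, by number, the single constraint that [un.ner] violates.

2

[un.ner]: adjacent identical consonants /nn/.
This is a violation of constraint 2: "No two identical consonants may be adjacent."
The remaining constraints (1, 3, 4, 5) are satisfied.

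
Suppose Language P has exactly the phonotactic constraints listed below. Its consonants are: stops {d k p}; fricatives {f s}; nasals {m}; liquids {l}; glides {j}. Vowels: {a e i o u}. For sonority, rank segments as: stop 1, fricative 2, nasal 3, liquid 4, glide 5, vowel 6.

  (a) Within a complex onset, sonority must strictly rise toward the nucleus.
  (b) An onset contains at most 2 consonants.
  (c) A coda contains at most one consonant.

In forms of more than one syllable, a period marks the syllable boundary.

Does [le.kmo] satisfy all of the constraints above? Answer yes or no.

yes

[le.kmo] — σ1 onset /l/, coda /∅/ ok; σ2 onset /km/ (1→3 rises), coda /∅/ ok → licit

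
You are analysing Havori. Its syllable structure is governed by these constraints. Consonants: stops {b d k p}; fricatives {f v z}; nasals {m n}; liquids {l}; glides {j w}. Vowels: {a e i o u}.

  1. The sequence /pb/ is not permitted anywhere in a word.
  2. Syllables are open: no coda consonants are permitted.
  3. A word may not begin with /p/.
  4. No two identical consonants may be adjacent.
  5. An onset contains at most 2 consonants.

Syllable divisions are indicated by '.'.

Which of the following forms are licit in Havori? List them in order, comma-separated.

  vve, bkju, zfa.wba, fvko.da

vve — violates constraint 4: adjacent identical consonants /vv/ → illicit
bkju — violates constraint 5: syllable 1 onset /bkj/ has 3 consonants (> 2) → illicit
zfa.wba — σ1 onset /zf/ (2C), coda /∅/ ok; σ2 onset /wb/ (2C), coda /∅/ ok → licit
fvko.da — violates constraint 5: syllable 1 onset /fvk/ has 3 consonants (> 2) → illicit

zfa.wba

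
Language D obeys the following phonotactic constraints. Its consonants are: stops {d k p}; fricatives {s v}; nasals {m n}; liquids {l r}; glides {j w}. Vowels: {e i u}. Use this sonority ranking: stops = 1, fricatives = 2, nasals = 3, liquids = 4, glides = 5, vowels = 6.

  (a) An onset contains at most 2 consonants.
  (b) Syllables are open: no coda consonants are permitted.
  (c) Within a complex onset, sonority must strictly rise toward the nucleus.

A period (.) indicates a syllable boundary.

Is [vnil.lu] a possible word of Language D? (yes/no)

no

[vnil.lu] — violates constraint (b): syllable 1 coda /l/ has 1 consonant (> 0) → ill-formed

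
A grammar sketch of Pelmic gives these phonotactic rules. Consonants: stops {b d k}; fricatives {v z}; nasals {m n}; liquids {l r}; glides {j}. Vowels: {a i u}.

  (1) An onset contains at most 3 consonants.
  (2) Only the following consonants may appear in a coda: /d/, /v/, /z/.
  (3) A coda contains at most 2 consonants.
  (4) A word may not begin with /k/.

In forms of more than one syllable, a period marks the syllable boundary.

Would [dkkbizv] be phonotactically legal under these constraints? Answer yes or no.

[dkkbizv] — violates constraint 1: syllable 1 onset /dkkb/ has 4 consonants (> 3) → phonotactically illegal

no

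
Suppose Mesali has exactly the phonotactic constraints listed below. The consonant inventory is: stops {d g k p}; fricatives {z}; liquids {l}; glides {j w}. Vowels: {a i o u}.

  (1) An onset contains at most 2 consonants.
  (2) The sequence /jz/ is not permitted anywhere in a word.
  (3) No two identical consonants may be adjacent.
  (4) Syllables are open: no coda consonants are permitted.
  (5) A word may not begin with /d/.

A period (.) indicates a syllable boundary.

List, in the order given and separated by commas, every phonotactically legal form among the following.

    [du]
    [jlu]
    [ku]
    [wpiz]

[jlu], [ku]

[du] — violates constraint 5: word begins with /d/ → phonotactically illegal
[jlu] — σ1 onset /jl/ (2C), coda /∅/ ok → phonotactically legal
[ku] — σ1 onset /k/, coda /∅/ ok → phonotactically legal
[wpiz] — violates constraint 4: syllable 1 coda /z/ has 1 consonant (> 0) → phonotactically illegal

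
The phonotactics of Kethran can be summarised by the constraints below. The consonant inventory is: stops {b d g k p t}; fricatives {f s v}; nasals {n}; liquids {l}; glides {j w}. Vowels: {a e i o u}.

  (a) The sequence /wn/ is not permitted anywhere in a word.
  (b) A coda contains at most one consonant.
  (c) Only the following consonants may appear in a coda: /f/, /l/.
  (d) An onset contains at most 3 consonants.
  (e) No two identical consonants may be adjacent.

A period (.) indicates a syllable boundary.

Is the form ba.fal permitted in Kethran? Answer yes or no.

yes

ba.fal — σ1 onset /b/, coda /∅/ ok; σ2 onset /f/, coda /l/ ok → permitted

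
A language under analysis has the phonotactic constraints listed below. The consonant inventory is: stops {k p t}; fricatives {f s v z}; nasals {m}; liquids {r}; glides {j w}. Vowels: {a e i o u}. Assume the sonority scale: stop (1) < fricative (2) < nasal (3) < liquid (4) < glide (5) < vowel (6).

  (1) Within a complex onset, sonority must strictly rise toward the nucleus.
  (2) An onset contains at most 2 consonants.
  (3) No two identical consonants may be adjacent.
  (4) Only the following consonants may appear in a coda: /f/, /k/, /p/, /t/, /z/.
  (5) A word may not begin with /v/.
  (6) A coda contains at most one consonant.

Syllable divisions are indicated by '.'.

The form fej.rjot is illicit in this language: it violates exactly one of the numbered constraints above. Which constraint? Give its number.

4

fej.rjot: syllable 1 coda contains /j/, which is not a licensed coda consonant.
This is a violation of constraint 4: "Only the following consonants may appear in a coda: /f/, /k/, /p/, /t/, /z/."
The remaining constraints (1, 2, 3, 5, 6) are satisfied.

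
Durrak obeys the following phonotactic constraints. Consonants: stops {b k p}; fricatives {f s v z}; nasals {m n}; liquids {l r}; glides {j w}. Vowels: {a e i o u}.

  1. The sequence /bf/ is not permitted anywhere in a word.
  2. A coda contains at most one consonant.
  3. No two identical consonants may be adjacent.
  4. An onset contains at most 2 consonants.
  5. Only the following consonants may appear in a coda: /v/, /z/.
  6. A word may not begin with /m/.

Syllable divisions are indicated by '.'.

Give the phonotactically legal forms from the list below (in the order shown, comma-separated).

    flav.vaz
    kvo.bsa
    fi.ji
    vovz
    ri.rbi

flav.vaz — violates constraint 3: adjacent identical consonants /vv/ → phonotactically illegal
kvo.bsa — σ1 onset /kv/ (2C), coda /∅/ ok; σ2 onset /bs/ (2C), coda /∅/ ok → phonotactically legal
fi.ji — σ1 onset /f/, coda /∅/ ok; σ2 onset /j/, coda /∅/ ok → phonotactically legal
vovz — violates constraint 2: syllable 1 coda /vz/ has 2 consonants (> 1) → phonotactically illegal
ri.rbi — σ1 onset /r/, coda /∅/ ok; σ2 onset /rb/ (2C), coda /∅/ ok → phonotactically legal

kvo.bsa, fi.ji, ri.rbi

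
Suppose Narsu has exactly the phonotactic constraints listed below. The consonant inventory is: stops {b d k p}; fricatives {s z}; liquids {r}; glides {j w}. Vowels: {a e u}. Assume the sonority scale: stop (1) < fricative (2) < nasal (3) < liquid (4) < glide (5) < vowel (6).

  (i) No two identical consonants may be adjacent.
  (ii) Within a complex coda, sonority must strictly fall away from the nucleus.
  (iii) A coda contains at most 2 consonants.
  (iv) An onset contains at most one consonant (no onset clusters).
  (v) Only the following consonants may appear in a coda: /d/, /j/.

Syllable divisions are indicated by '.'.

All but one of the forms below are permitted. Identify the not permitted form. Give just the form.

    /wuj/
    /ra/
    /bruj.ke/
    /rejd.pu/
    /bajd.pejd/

/wuj/ — σ1 onset /w/, coda /j/ ok → permitted
/ra/ — σ1 onset /r/, coda /∅/ ok → permitted
/bruj.ke/ — violates constraint (iv): syllable 1 onset /br/ has 2 consonants (> 1) → not permitted
/rejd.pu/ — σ1 onset /r/, coda /jd/ (5→1 falls) ok; σ2 onset /p/, coda /∅/ ok → permitted
/bajd.pejd/ — σ1 onset /b/, coda /jd/ (5→1 falls) ok; σ2 onset /p/, coda /jd/ (5→1 falls) ok → permitted

/bruj.ke/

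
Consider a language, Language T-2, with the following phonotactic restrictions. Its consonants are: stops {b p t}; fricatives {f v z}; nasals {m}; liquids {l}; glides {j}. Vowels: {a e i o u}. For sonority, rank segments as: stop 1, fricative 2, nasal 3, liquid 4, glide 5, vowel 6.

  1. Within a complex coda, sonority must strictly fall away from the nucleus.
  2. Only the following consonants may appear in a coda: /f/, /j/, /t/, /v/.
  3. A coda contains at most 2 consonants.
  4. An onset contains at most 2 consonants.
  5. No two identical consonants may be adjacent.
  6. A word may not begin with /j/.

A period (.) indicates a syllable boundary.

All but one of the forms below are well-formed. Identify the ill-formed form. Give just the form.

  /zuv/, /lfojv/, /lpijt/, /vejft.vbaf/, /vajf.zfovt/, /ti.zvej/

/zuv/ — σ1 onset /z/, coda /v/ ok → well-formed
/lfojv/ — σ1 onset /lf/ (2C), coda /jv/ (5→2 falls) ok → well-formed
/lpijt/ — σ1 onset /lp/ (2C), coda /jt/ (5→1 falls) ok → well-formed
/vejft.vbaf/ — violates constraint 3: syllable 1 coda /jft/ has 3 consonants (> 2) → ill-formed
/vajf.zfovt/ — σ1 onset /v/, coda /jf/ (5→2 falls) ok; σ2 onset /zf/ (2C), coda /vt/ (2→1 falls) ok → well-formed
/ti.zvej/ — σ1 onset /t/, coda /∅/ ok; σ2 onset /zv/ (2C), coda /j/ ok → well-formed

/vejft.vbaf/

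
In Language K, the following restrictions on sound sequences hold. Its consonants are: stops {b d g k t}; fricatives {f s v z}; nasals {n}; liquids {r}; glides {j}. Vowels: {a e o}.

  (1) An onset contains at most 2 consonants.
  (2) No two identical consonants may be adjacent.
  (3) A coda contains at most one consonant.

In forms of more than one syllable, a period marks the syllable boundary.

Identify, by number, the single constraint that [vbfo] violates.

1

[vbfo]: syllable 1 onset /vbf/ has 3 consonants (> 2).
This is a violation of constraint 1: "An onset contains at most 2 consonants."
The remaining constraints (2, 3) are satisfied.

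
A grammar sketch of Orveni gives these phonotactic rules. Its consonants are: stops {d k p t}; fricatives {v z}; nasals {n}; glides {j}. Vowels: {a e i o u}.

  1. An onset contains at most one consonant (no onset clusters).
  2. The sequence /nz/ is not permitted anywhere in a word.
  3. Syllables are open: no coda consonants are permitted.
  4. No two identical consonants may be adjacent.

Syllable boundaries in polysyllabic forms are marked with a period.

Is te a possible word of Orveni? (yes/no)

te — σ1 onset /t/, coda /∅/ ok → permitted

yes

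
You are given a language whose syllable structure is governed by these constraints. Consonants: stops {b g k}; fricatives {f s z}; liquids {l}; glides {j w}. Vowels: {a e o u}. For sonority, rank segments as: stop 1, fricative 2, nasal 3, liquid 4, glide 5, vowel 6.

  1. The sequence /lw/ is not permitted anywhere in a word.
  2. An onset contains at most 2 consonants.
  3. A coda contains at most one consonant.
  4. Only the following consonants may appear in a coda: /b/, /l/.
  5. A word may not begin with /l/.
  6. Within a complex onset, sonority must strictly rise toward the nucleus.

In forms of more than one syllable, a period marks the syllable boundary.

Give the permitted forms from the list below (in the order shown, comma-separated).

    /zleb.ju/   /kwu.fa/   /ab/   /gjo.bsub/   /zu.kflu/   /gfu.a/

/zleb.ju/, /kwu.fa/, /ab/, /gjo.bsub/, /gfu.a/

/zleb.ju/ — σ1 onset /zl/ (2→4 rises), coda /b/ ok; σ2 onset /j/, coda /∅/ ok → permitted
/kwu.fa/ — σ1 onset /kw/ (1→5 rises), coda /∅/ ok; σ2 onset /f/, coda /∅/ ok → permitted
/ab/ — σ1 onset /∅/, coda /b/ ok → permitted
/gjo.bsub/ — σ1 onset /gj/ (1→5 rises), coda /∅/ ok; σ2 onset /bs/ (1→2 rises), coda /b/ ok → permitted
/zu.kflu/ — violates constraint 2: syllable 2 onset /kfl/ has 3 consonants (> 2) → not permitted
/gfu.a/ — σ1 onset /gf/ (1→2 rises), coda /∅/ ok; σ2 onset /∅/, coda /∅/ ok → permitted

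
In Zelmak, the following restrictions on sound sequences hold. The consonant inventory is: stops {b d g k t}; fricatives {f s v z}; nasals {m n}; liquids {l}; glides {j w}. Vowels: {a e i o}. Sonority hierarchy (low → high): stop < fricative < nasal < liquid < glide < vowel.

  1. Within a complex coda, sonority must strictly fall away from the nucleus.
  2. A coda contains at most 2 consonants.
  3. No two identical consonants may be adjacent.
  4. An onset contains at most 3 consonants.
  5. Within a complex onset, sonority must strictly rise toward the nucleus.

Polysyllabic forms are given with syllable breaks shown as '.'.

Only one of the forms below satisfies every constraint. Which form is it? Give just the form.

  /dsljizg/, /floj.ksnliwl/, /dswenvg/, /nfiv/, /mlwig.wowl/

/mlwig.wowl/

/dsljizg/ — violates constraint 4: syllable 1 onset /dslj/ has 4 consonants (> 3) → ill-formed
/floj.ksnliwl/ — violates constraint 4: syllable 2 onset /ksnl/ has 4 consonants (> 3) → ill-formed
/dswenvg/ — violates constraint 2: syllable 1 coda /nvg/ has 3 consonants (> 2) → ill-formed
/nfiv/ — violates constraint 5: syllable 1 onset /nf/: /n/ (nasal, 3) → /f/ (fricative, 2) does not rise → ill-formed
/mlwig.wowl/ — σ1 onset /mlw/ (3→4→5 rises), coda /g/ ok; σ2 onset /w/, coda /wl/ (5→4 falls) ok → well-formed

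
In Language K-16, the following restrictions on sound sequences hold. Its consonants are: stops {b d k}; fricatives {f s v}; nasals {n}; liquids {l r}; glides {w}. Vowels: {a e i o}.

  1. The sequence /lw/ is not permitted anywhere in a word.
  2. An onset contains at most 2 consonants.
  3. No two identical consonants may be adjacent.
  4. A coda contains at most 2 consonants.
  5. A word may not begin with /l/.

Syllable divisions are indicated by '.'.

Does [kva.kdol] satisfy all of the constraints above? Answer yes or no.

yes

[kva.kdol] — σ1 onset /kv/ (2C), coda /∅/ ok; σ2 onset /kd/ (2C), coda /l/ ok → permitted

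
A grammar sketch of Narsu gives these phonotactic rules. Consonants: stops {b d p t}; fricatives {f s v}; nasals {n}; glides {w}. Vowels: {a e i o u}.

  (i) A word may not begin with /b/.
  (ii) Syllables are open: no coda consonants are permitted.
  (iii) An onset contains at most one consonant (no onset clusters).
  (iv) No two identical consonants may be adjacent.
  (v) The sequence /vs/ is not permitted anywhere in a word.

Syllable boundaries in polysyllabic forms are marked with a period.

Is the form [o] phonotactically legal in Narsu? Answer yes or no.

[o] — σ1 onset /∅/, coda /∅/ ok → phonotactically legal

yes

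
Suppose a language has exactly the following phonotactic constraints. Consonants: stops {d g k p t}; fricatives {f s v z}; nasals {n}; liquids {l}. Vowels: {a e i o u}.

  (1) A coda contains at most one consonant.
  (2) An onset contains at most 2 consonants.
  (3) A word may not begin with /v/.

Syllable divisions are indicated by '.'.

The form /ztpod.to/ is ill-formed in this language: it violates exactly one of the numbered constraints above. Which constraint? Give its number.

2

/ztpod.to/: syllable 1 onset /ztp/ has 3 consonants (> 2).
This is a violation of constraint 2: "An onset contains at most 2 consonants."
The remaining constraints (1, 3) are satisfied.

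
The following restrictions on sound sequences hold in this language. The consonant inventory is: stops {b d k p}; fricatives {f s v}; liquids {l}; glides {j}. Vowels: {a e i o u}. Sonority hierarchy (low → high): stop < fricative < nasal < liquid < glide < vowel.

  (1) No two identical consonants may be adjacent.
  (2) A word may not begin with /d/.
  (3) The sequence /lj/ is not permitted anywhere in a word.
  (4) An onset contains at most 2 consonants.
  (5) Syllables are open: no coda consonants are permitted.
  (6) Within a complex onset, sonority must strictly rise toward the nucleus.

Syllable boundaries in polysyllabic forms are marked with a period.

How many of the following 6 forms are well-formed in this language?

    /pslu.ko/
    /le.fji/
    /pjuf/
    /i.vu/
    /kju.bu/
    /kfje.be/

/pslu.ko/ — violates constraint 4: syllable 1 onset /psl/ has 3 consonants (> 2) → ill-formed
/le.fji/ — σ1 onset /l/, coda /∅/ ok; σ2 onset /fj/ (2→5 rises), coda /∅/ ok → well-formed
/pjuf/ — violates constraint 5: syllable 1 coda /f/ has 1 consonant (> 0) → ill-formed
/i.vu/ — σ1 onset /∅/, coda /∅/ ok; σ2 onset /v/, coda /∅/ ok → well-formed
/kju.bu/ — σ1 onset /kj/ (1→5 rises), coda /∅/ ok; σ2 onset /b/, coda /∅/ ok → well-formed
/kfje.be/ — violates constraint 4: syllable 1 onset /kfj/ has 3 consonants (> 2) → ill-formed
Well-formed: /le.fji/, /i.vu/, /kju.bu/ → 3.

3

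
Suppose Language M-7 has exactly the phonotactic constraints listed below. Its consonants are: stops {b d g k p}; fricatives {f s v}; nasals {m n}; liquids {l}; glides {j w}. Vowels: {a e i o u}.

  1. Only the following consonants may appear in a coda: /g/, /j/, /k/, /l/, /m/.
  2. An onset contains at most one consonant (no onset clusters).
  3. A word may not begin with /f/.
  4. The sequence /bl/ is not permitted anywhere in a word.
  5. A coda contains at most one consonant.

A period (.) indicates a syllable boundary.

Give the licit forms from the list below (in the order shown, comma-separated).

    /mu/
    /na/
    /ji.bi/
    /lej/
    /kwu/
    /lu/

/mu/, /na/, /ji.bi/, /lej/, /lu/

/mu/ — σ1 onset /m/, coda /∅/ ok → licit
/na/ — σ1 onset /n/, coda /∅/ ok → licit
/ji.bi/ — σ1 onset /j/, coda /∅/ ok; σ2 onset /b/, coda /∅/ ok → licit
/lej/ — σ1 onset /l/, coda /j/ ok → licit
/kwu/ — violates constraint 2: syllable 1 onset /kw/ has 2 consonants (> 1) → illicit
/lu/ — σ1 onset /l/, coda /∅/ ok → licit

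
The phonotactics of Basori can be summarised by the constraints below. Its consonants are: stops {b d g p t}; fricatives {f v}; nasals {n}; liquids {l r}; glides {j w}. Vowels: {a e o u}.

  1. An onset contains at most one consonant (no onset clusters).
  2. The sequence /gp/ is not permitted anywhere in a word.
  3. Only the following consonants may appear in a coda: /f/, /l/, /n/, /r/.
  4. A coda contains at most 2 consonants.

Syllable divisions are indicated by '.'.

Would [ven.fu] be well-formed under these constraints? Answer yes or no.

yes

[ven.fu] — σ1 onset /v/, coda /n/ ok; σ2 onset /f/, coda /∅/ ok → well-formed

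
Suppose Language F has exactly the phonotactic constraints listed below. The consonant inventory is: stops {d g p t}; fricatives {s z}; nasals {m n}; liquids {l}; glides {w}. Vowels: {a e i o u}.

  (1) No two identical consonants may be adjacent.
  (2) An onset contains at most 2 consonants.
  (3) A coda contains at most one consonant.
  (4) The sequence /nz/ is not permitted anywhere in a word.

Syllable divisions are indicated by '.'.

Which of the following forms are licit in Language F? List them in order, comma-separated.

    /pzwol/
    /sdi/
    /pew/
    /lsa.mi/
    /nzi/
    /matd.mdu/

/sdi/, /pew/, /lsa.mi/

/pzwol/ — violates constraint 2: syllable 1 onset /pzw/ has 3 consonants (> 2) → illicit
/sdi/ — σ1 onset /sd/ (2C), coda /∅/ ok → licit
/pew/ — σ1 onset /p/, coda /w/ ok → licit
/lsa.mi/ — σ1 onset /ls/ (2C), coda /∅/ ok; σ2 onset /m/, coda /∅/ ok → licit
/nzi/ — violates constraint 4: contains banned sequence /nz/ → illicit
/matd.mdu/ — violates constraint 3: syllable 1 coda /td/ has 2 consonants (> 1) → illicit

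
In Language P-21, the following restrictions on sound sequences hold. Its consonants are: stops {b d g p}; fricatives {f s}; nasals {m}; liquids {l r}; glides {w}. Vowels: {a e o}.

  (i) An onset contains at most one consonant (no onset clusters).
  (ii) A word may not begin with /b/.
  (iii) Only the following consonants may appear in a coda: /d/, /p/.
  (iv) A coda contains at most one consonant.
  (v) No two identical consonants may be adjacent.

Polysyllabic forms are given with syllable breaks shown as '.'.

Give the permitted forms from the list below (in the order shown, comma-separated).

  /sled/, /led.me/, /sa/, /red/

/sled/ — violates constraint (i): syllable 1 onset /sl/ has 2 consonants (> 1) → not permitted
/led.me/ — σ1 onset /l/, coda /d/ ok; σ2 onset /m/, coda /∅/ ok → permitted
/sa/ — σ1 onset /s/, coda /∅/ ok → permitted
/red/ — σ1 onset /r/, coda /d/ ok → permitted

/led.me/, /sa/, /red/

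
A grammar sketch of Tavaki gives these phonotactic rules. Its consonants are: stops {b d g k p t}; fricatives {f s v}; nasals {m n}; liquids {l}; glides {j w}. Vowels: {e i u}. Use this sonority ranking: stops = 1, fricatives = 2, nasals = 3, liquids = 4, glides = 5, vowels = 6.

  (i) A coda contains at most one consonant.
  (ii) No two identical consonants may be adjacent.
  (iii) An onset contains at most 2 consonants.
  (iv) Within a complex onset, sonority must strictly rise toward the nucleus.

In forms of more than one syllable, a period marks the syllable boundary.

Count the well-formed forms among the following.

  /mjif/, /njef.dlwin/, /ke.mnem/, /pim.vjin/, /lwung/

2

/mjif/ — σ1 onset /mj/ (3→5 rises), coda /f/ ok → well-formed
/njef.dlwin/ — violates constraint (iii): syllable 2 onset /dlw/ has 3 consonants (> 2) → ill-formed
/ke.mnem/ — violates constraint (iv): syllable 2 onset /mn/: /m/ (nasal, 3) → /n/ (nasal, 3) does not rise → ill-formed
/pim.vjin/ — σ1 onset /p/, coda /m/ ok; σ2 onset /vj/ (2→5 rises), coda /n/ ok → well-formed
/lwung/ — violates constraint (i): syllable 1 coda /ng/ has 2 consonants (> 1) → ill-formed
Well-formed: /mjif/, /pim.vjin/ → 2.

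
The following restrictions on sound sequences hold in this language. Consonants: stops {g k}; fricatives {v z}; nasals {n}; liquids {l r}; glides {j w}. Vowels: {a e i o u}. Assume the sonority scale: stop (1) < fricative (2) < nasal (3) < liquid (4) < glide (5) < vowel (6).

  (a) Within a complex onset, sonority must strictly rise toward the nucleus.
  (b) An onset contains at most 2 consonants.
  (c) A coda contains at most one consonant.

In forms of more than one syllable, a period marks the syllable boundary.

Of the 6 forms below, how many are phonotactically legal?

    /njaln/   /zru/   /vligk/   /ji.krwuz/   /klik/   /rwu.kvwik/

2

/njaln/ — violates constraint (c): syllable 1 coda /ln/ has 2 consonants (> 1) → phonotactically illegal
/zru/ — σ1 onset /zr/ (2→4 rises), coda /∅/ ok → phonotactically legal
/vligk/ — violates constraint (c): syllable 1 coda /gk/ has 2 consonants (> 1) → phonotactically illegal
/ji.krwuz/ — violates constraint (b): syllable 2 onset /krw/ has 3 consonants (> 2) → phonotactically illegal
/klik/ — σ1 onset /kl/ (1→4 rises), coda /k/ ok → phonotactically legal
/rwu.kvwik/ — violates constraint (b): syllable 2 onset /kvw/ has 3 consonants (> 2) → phonotactically illegal
Phonotactically legal: /zru/, /klik/ → 2.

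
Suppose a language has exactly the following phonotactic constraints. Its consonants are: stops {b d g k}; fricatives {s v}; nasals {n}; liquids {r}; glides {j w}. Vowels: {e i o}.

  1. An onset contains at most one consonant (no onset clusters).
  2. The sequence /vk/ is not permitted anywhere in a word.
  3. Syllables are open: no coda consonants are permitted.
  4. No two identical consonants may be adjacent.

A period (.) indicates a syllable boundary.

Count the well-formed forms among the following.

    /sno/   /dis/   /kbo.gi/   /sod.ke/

/sno/ — violates constraint 1: syllable 1 onset /sn/ has 2 consonants (> 1) → ill-formed
/dis/ — violates constraint 3: syllable 1 coda /s/ has 1 consonant (> 0) → ill-formed
/kbo.gi/ — violates constraint 1: syllable 1 onset /kb/ has 2 consonants (> 1) → ill-formed
/sod.ke/ — violates constraint 3: syllable 1 coda /d/ has 1 consonant (> 0) → ill-formed
No form is well-formed → 0.

0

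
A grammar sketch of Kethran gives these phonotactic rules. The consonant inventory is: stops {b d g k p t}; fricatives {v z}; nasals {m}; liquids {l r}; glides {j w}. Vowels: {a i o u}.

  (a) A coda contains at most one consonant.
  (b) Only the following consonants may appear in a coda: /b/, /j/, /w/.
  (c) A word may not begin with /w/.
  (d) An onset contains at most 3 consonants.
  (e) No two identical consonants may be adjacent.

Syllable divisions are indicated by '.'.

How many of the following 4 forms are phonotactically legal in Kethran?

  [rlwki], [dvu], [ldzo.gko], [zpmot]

2

[rlwki] — violates constraint (d): syllable 1 onset /rlwk/ has 4 consonants (> 3) → phonotactically illegal
[dvu] — σ1 onset /dv/ (2C), coda /∅/ ok → phonotactically legal
[ldzo.gko] — σ1 onset /ldz/ (3C), coda /∅/ ok; σ2 onset /gk/ (2C), coda /∅/ ok → phonotactically legal
[zpmot] — violates constraint (b): syllable 1 coda contains /t/, which is not a licensed coda consonant → phonotactically illegal
Phonotactically legal: [dvu], [ldzo.gko] → 2.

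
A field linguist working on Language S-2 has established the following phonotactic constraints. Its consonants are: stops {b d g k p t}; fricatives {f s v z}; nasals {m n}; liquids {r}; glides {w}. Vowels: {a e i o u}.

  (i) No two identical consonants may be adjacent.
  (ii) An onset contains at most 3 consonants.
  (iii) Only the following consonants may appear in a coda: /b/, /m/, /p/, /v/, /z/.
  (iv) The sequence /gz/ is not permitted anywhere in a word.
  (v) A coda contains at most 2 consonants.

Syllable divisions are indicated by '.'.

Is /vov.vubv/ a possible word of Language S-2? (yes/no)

no

/vov.vubv/ — violates constraint (i): adjacent identical consonants /vv/ → not permitted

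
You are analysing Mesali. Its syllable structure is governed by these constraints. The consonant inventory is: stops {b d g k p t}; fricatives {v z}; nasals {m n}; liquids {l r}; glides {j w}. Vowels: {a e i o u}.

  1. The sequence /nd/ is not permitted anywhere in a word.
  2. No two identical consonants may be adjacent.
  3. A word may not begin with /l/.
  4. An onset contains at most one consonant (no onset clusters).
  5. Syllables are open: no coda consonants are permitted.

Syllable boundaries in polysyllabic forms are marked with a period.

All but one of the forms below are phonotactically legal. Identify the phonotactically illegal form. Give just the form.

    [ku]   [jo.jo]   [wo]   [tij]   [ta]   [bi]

[tij]

[ku] — σ1 onset /k/, coda /∅/ ok → phonotactically legal
[jo.jo] — σ1 onset /j/, coda /∅/ ok; σ2 onset /j/, coda /∅/ ok → phonotactically legal
[wo] — σ1 onset /w/, coda /∅/ ok → phonotactically legal
[tij] — violates constraint 5: syllable 1 coda /j/ has 1 consonant (> 0) → phonotactically illegal
[ta] — σ1 onset /t/, coda /∅/ ok → phonotactically legal
[bi] — σ1 onset /b/, coda /∅/ ok → phonotactically legal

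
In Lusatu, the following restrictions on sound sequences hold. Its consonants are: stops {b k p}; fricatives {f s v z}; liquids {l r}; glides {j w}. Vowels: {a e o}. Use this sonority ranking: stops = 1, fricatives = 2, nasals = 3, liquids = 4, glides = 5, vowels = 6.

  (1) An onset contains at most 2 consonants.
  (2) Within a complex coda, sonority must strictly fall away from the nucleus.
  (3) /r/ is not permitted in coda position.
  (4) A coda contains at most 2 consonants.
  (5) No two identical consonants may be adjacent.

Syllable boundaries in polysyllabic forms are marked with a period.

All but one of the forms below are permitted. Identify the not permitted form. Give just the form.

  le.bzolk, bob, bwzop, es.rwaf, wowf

bwzop

le.bzolk — σ1 onset /l/, coda /∅/ ok; σ2 onset /bz/ (2C), coda /lk/ (4→1 falls) ok → permitted
bob — σ1 onset /b/, coda /b/ ok → permitted
bwzop — violates constraint 1: syllable 1 onset /bwz/ has 3 consonants (> 2) → not permitted
es.rwaf — σ1 onset /∅/, coda /s/ ok; σ2 onset /rw/ (2C), coda /f/ ok → permitted
wowf — σ1 onset /w/, coda /wf/ (5→2 falls) ok → permitted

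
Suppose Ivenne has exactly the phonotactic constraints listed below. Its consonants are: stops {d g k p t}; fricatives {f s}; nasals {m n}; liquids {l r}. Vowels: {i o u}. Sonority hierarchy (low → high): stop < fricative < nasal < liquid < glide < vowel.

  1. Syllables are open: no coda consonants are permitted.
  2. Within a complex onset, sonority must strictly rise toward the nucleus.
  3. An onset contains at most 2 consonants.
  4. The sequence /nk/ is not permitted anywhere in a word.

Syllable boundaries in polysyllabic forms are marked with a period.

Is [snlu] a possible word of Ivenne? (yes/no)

[snlu] — violates constraint 3: syllable 1 onset /snl/ has 3 consonants (> 2) → illicit

no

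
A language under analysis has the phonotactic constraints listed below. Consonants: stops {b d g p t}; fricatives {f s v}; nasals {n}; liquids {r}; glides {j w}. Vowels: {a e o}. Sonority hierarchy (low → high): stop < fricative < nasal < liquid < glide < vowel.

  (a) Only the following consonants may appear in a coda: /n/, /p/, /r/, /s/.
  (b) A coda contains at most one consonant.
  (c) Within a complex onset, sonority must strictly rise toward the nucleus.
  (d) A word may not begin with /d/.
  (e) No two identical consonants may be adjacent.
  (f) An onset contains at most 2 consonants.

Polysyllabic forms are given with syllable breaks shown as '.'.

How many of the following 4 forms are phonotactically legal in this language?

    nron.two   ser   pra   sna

nron.two — σ1 onset /nr/ (3→4 rises), coda /n/ ok; σ2 onset /tw/ (1→5 rises), coda /∅/ ok → phonotactically legal
ser — σ1 onset /s/, coda /r/ ok → phonotactically legal
pra — σ1 onset /pr/ (1→4 rises), coda /∅/ ok → phonotactically legal
sna — σ1 onset /sn/ (2→3 rises), coda /∅/ ok → phonotactically legal
Phonotactically legal: nron.two, ser, pra, sna → 4.

4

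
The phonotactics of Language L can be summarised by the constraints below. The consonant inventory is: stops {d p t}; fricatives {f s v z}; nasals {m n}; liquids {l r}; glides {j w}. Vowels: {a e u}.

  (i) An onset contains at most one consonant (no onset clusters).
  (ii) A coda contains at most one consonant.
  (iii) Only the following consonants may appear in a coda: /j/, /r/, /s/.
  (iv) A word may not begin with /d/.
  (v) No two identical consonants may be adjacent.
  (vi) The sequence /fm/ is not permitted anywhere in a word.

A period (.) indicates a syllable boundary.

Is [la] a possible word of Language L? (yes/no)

yes

[la] — σ1 onset /l/, coda /∅/ ok → licit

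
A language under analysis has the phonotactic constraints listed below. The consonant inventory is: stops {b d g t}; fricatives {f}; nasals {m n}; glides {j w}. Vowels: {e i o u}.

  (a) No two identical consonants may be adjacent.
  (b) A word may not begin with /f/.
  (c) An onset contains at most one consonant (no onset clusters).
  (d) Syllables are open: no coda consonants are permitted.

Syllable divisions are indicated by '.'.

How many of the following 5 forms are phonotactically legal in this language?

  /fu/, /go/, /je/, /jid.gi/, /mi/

/fu/ — violates constraint (b): word begins with /f/ → phonotactically illegal
/go/ — σ1 onset /g/, coda /∅/ ok → phonotactically legal
/je/ — σ1 onset /j/, coda /∅/ ok → phonotactically legal
/jid.gi/ — violates constraint (d): syllable 1 coda /d/ has 1 consonant (> 0) → phonotactically illegal
/mi/ — σ1 onset /m/, coda /∅/ ok → phonotactically legal
Phonotactically legal: /go/, /je/, /mi/ → 3.

3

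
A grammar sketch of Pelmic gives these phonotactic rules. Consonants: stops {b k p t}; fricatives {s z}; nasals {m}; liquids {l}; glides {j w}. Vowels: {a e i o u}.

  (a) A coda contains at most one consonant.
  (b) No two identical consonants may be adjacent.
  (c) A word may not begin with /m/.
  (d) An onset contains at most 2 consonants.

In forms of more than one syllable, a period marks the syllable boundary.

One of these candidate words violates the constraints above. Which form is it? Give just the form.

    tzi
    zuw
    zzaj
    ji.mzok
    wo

zzaj

tzi — σ1 onset /tz/ (2C), coda /∅/ ok → phonotactically legal
zuw — σ1 onset /z/, coda /w/ ok → phonotactically legal
zzaj — violates constraint (b): adjacent identical consonants /zz/ → phonotactically illegal
ji.mzok — σ1 onset /j/, coda /∅/ ok; σ2 onset /mz/ (2C), coda /k/ ok → phonotactically legal
wo — σ1 onset /w/, coda /∅/ ok → phonotactically legal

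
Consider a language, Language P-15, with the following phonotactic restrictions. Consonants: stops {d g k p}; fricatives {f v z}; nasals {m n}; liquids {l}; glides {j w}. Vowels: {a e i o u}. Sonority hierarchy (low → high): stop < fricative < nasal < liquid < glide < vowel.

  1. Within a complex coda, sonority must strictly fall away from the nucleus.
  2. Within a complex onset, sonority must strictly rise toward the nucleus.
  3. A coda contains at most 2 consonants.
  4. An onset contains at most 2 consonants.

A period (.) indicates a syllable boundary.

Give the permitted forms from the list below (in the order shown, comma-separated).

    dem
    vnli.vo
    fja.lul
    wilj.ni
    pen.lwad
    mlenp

dem — σ1 onset /d/, coda /m/ ok → permitted
vnli.vo — violates constraint 4: syllable 1 onset /vnl/ has 3 consonants (> 2) → not permitted
fja.lul — σ1 onset /fj/ (2→5 rises), coda /∅/ ok; σ2 onset /l/, coda /l/ ok → permitted
wilj.ni — violates constraint 1: syllable 1 coda /lj/: /l/ (liquid, 4) → /j/ (glide, 5) does not fall → not permitted
pen.lwad — σ1 onset /p/, coda /n/ ok; σ2 onset /lw/ (4→5 rises), coda /d/ ok → permitted
mlenp — σ1 onset /ml/ (3→4 rises), coda /np/ (3→1 falls) ok → permitted

dem, fja.lul, pen.lwad, mlenp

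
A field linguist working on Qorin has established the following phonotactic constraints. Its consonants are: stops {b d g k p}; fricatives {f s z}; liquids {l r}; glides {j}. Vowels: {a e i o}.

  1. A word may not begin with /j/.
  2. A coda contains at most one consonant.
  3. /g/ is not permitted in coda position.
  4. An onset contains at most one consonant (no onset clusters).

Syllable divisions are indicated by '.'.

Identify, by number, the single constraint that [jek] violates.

1

[jek]: word begins with /j/.
This is a violation of constraint 1: "A word may not begin with /j/."
The remaining constraints (2, 3, 4) are satisfied.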